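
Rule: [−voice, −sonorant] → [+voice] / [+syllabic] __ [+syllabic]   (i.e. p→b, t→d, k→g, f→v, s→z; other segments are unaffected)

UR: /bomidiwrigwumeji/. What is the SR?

No segment of /bomidiwrigwumeji/ meets the structural description of the rule, so the form surfaces unchanged.

bomidiwrigwumeji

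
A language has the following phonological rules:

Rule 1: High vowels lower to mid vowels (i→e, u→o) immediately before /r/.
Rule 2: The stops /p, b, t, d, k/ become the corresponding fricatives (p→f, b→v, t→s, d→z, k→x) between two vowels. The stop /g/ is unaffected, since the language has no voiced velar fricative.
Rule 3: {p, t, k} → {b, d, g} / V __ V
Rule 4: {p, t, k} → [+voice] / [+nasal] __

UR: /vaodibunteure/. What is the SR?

Rule 1 (pre-rhotic lowering): /u/ is a high vowel immediately before /r/, so it lowers to [o]. /vaodibunteure/ → vaodibunteore.
Rule 2 (intervocalic spirantization): /d/ is a stop between vowels /o/ and /i/, so it spirantizes to the fricative [z]. /b/ is a stop between vowels /i/ and /u/, so it spirantizes to the fricative [v]. /vaodibunteore/ → vaozivunteore.
Rule 3 (intervocalic voicing): no segment meets the environment; /vaozivunteore/ is unchanged.
Rule 4 (post-nasal voicing): /t/ is a voiceless stop immediately after the nasal /n/, so it voices to [d]. /vaozivunteore/ → vaozivundeore.

vaozivundeore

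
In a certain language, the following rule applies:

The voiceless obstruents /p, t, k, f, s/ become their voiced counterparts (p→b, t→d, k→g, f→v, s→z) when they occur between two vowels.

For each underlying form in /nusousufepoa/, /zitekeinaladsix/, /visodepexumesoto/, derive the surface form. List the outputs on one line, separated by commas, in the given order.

nuzouzuveboa, zidegeinaladsix, vizodebexumezodo

/nusousufepoa/: /s/ is a voiceless obstruent between vowels /u/ and /o/, so it voices to [z]. /s/ is a voiceless obstruent between vowels /u/ and /u/, so it voices to [z]. /f/ is a voiceless obstruent between vowels /u/ and /e/, so it voices to [v]. /p/ is a voiceless obstruent between vowels /e/ and /o/, so it voices to [b]. → [nuzouzuveboa].
/zitekeinaladsix/: /t/ is a voiceless obstruent between vowels /i/ and /e/, so it voices to [d]. /k/ is a voiceless obstruent between vowels /e/ and /e/, so it voices to [g]. → [zidegeinaladsix].
/visodepexumesoto/: /s/ is a voiceless obstruent between vowels /i/ and /o/, so it voices to [z]. /p/ is a voiceless obstruent between vowels /e/ and /e/, so it voices to [b]. /s/ is a voiceless obstruent between vowels /e/ and /o/, so it voices to [z]. /t/ is a voiceless obstruent between vowels /o/ and /o/, so it voices to [d]. → [vizodebexumezodo].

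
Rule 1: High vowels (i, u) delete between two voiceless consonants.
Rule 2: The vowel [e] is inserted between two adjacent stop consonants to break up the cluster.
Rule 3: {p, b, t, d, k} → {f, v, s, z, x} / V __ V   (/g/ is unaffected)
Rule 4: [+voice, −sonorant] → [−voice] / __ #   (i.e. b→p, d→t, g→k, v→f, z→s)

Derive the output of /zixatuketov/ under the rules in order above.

zixasexesof

Rule 1 (high vowel syncope): /u/ is a high vowel flanked by voiceless consonants /t/ and /k/, so it deletes. /zixatuketov/ → zixatketov.
Rule 2 (stop-cluster e-epenthesis): /t/ and /k/ form a stop–stop cluster, so [e] is inserted between them. /zixatketov/ → zixateketov.
Rule 3 (intervocalic spirantization): /t/ is a stop between vowels /a/ and /e/, so it spirantizes to the fricative [s]. /k/ is a stop between vowels /e/ and /e/, so it spirantizes to the fricative [x]. /t/ is a stop between vowels /e/ and /o/, so it spirantizes to the fricative [s]. /zixateketov/ → zixasexesov.
Rule 4 (final devoicing): /v/ is a voiced obstruent in word-final position, so it devoices to [f]. /zixasexesov/ → zixasexesof.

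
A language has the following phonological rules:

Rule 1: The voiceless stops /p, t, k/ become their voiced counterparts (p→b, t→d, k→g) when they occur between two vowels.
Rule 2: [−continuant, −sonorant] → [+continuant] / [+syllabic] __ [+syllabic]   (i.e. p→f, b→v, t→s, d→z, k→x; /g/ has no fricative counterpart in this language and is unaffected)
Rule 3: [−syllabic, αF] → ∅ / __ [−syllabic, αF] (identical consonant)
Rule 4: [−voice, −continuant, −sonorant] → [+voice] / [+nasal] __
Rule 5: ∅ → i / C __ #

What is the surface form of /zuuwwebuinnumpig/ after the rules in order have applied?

zuuwevuinumbigi

Rule 1 (intervocalic voicing): no segment meets the environment; /zuuwwebuinnumpig/ is unchanged.
Rule 2 (intervocalic spirantization): /b/ is a stop between vowels /e/ and /u/, so it spirantizes to the fricative [v]. /zuuwwebuinnumpig/ → zuuwwevuinnumpig.
Rule 3 (degemination): /ww/ is a geminate; the first /w/ deletes. /nn/ is a geminate; the first /n/ deletes. /zuuwwevuinnumpig/ → zuuwevuinumpig.
Rule 4 (post-nasal voicing): /p/ is a voiceless stop immediately after the nasal /m/, so it voices to [b]. /zuuwevuinumpig/ → zuuwevuinumbig.
Rule 5 (final i-epenthesis): the form ends in the consonant /g/, so [i] is inserted word-finally. /zuuwevuinumbig/ → zuuwevuinumbigi.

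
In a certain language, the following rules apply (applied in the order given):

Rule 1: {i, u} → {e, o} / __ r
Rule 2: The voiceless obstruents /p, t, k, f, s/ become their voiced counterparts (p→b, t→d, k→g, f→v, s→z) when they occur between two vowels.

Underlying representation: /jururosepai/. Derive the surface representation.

jororozebai

Rule 1 (pre-rhotic lowering): /u/ is a high vowel immediately before /r/, so it lowers to [o]. /u/ is a high vowel immediately before /r/, so it lowers to [o]. /jururosepai/ → jororosepai.
Rule 2 (intervocalic voicing): /s/ is a voiceless obstruent between vowels /o/ and /e/, so it voices to [z]. /p/ is a voiceless obstruent between vowels /e/ and /a/, so it voices to [b]. /jororosepai/ → jororozebai.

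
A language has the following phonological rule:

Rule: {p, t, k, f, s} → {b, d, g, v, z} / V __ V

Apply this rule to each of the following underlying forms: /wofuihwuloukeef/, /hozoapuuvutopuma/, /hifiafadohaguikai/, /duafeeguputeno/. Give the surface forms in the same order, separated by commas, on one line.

wovuihwulougeef, hozoabuuvudobuma, hiviavadohaguigai, duaveegubudeno

/wofuihwuloukeef/: /f/ is a voiceless obstruent between vowels /o/ and /u/, so it voices to [v]. /k/ is a voiceless obstruent between vowels /u/ and /e/, so it voices to [g]. → [wovuihwulougeef].
/hozoapuuvutopuma/: /p/ is a voiceless obstruent between vowels /a/ and /u/, so it voices to [b]. /t/ is a voiceless obstruent between vowels /u/ and /o/, so it voices to [d]. /p/ is a voiceless obstruent between vowels /o/ and /u/, so it voices to [b]. → [hozoabuuvudobuma].
/hifiafadohaguikai/: /f/ is a voiceless obstruent between vowels /i/ and /i/, so it voices to [v]. /f/ is a voiceless obstruent between vowels /a/ and /a/, so it voices to [v]. /k/ is a voiceless obstruent between vowels /i/ and /a/, so it voices to [g]. → [hiviavadohaguigai].
/duafeeguputeno/: /f/ is a voiceless obstruent between vowels /a/ and /e/, so it voices to [v]. /p/ is a voiceless obstruent between vowels /u/ and /u/, so it voices to [b]. /t/ is a voiceless obstruent between vowels /u/ and /e/, so it voices to [d]. → [duaveegubudeno].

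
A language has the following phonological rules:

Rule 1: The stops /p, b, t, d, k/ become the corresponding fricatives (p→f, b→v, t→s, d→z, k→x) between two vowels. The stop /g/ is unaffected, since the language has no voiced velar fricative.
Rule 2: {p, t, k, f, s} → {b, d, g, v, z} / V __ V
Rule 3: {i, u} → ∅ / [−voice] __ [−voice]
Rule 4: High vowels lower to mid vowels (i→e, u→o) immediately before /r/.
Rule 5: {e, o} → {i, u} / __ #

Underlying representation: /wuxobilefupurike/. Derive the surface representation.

Rule 1 (intervocalic spirantization): /b/ is a stop between vowels /o/ and /i/, so it spirantizes to the fricative [v]. /p/ is a stop between vowels /u/ and /u/, so it spirantizes to the fricative [f]. /k/ is a stop between vowels /i/ and /e/, so it spirantizes to the fricative [x]. /wuxobilefupurike/ → wuxovilefufurixe.
Rule 2 (intervocalic voicing): /f/ is a voiceless obstruent between vowels /e/ and /u/, so it voices to [v]. /f/ is a voiceless obstruent between vowels /u/ and /u/, so it voices to [v]. /wuxovilefufurixe/ → wuxovilevuvurixe.
Rule 3 (high vowel syncope): no segment meets the environment; /wuxovilevuvurixe/ is unchanged.
Rule 4 (pre-rhotic lowering): /u/ is a high vowel immediately before /r/, so it lowers to [o]. /wuxovilevuvurixe/ → wuxovilevuvorixe.
Rule 5 (final vowel raising): /e/ is a mid vowel in word-final position, so it raises to [i]. /wuxovilevuvorixe/ → wuxovilevuvorixi.

wuxovilevuvorixi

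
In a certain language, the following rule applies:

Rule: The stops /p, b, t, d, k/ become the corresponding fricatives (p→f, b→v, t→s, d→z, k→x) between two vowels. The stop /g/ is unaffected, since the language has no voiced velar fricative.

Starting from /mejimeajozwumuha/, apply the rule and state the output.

No segment of /mejimeajozwumuha/ meets the structural description of the rule, so the form surfaces unchanged.

mejimeajozwumuha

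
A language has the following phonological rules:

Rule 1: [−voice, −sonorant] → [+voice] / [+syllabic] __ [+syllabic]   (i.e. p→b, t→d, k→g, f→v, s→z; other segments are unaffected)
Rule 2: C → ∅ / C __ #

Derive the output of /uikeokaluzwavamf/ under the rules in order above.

Rule 1 (intervocalic voicing): /k/ is a voiceless obstruent between vowels /i/ and /e/, so it voices to [g]. /k/ is a voiceless obstruent between vowels /o/ and /a/, so it voices to [g]. /uikeokaluzwavamf/ → uigeogaluzwavamf.
Rule 2 (final cluster simplification): /f/ is the second consonant of a word-final cluster /mf/, so it deletes. /uigeogaluzwavamf/ → uigeogaluzwavam.

uigeogaluzwavam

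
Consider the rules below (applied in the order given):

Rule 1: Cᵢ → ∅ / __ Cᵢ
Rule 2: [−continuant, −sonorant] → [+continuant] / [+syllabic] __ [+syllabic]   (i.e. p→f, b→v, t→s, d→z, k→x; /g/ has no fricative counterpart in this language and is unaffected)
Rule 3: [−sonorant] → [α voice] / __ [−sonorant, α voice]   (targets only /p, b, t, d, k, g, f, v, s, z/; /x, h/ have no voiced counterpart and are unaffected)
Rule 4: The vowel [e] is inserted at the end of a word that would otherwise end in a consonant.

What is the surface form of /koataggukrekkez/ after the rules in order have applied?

koasagukrexeze

Rule 1 (degemination): /gg/ is a geminate; the first /g/ deletes. /kk/ is a geminate; the first /k/ deletes. /koataggukrekkez/ → koatagukrekez.
Rule 2 (intervocalic spirantization): /t/ is a stop between vowels /a/ and /a/, so it spirantizes to the fricative [s]. /k/ is a stop between vowels /e/ and /e/, so it spirantizes to the fricative [x]. /koatagukrekez/ → koasagukrexez.
Rule 3 (regressive voicing assimilation): no segment meets the environment; /koasagukrexez/ is unchanged.
Rule 4 (final e-epenthesis): the form ends in the consonant /z/, so [e] is inserted word-finally. /koasagukrexez/ → koasagukrexeze.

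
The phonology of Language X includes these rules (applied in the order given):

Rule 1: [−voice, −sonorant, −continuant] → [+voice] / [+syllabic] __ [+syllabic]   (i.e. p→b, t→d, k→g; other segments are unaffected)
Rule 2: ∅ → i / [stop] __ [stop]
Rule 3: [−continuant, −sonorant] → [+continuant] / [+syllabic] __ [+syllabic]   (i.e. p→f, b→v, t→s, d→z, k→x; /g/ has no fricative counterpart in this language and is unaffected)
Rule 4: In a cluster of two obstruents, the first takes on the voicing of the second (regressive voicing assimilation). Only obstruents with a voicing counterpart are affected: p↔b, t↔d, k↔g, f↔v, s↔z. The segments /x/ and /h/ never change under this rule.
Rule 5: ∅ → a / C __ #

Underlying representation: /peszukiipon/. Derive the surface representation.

Rule 1 (intervocalic voicing): /k/ is a voiceless stop between vowels /u/ and /i/, so it voices to [g]. /p/ is a voiceless stop between vowels /i/ and /o/, so it voices to [b]. /peszukiipon/ → peszugiibon.
Rule 2 (stop-cluster i-epenthesis): no segment meets the environment; /peszugiibon/ is unchanged.
Rule 3 (intervocalic spirantization): /b/ is a stop between vowels /i/ and /o/, so it spirantizes to the fricative [v]. /peszugiibon/ → peszugiivon.
Rule 4 (regressive voicing assimilation): /s/ precedes the voiced obstruent /z/, so it voices to [z] by assimilation. /peszugiivon/ → pezzugiivon.
Rule 5 (final a-epenthesis): the form ends in the consonant /n/, so [a] is inserted word-finally. /pezzugiivon/ → pezzugiivona.

pezzugiivona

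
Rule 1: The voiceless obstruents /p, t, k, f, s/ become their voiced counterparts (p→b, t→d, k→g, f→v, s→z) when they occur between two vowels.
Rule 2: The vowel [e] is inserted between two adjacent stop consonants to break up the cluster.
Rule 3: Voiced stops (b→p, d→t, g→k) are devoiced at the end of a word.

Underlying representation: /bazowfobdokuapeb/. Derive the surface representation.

Rule 1 (intervocalic voicing): /k/ is a voiceless obstruent between vowels /o/ and /u/, so it voices to [g]. /p/ is a voiceless obstruent between vowels /a/ and /e/, so it voices to [b]. /bazowfobdokuapeb/ → bazowfobdoguabeb.
Rule 2 (stop-cluster e-epenthesis): /b/ and /d/ form a stop–stop cluster, so [e] is inserted between them. /bazowfobdoguabeb/ → bazowfobedoguabeb.
Rule 3 (final devoicing): /b/ is a voiced stop in word-final position, so it devoices to [p]. /bazowfobedoguabeb/ → bazowfobedoguabep.

bazowfobedoguabep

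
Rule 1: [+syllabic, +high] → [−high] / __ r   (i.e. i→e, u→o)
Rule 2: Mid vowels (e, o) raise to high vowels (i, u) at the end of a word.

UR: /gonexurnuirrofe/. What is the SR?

gonexornuerrofi

Rule 1 (pre-rhotic lowering): /u/ is a high vowel immediately before /r/, so it lowers to [o]. /i/ is a high vowel immediately before /r/, so it lowers to [e]. /gonexurnuirrofe/ → gonexornuerrofe.
Rule 2 (final vowel raising): /e/ is a mid vowel in word-final position, so it raises to [i]. /gonexornuerrofe/ → gonexornuerrofi.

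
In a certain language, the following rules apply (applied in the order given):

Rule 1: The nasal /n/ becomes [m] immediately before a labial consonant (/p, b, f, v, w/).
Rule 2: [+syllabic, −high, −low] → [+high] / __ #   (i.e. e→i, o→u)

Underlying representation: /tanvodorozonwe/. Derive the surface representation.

tamvodorozomwi

Rule 1 (nasal place assimilation): /n/ precedes the labial consonant /v/, so it assimilates in place to [m]. /n/ precedes the labial consonant /w/, so it assimilates in place to [m]. /tanvodorozonwe/ → tamvodorozomwe.
Rule 2 (final vowel raising): /e/ is a mid vowel in word-final position, so it raises to [i]. /tamvodorozomwe/ → tamvodorozomwi.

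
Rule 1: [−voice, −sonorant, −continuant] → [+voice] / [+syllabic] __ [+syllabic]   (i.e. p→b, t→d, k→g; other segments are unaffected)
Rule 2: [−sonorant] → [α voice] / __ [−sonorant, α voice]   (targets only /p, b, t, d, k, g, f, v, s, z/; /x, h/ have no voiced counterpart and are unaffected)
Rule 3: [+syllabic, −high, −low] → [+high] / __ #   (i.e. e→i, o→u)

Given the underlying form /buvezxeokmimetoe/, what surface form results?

Rule 1 (intervocalic voicing): /t/ is a voiceless stop between vowels /e/ and /o/, so it voices to [d]. /buvezxeokmimetoe/ → buvezxeokmimedoe.
Rule 2 (regressive voicing assimilation): /z/ precedes the voiceless obstruent /x/, so it devoices to [s] by assimilation. /buvezxeokmimedoe/ → buvesxeokmimedoe.
Rule 3 (final vowel raising): /e/ is a mid vowel in word-final position, so it raises to [i]. /buvesxeokmimedoe/ → buvesxeokmimedoi.

buvesxeokmimedoi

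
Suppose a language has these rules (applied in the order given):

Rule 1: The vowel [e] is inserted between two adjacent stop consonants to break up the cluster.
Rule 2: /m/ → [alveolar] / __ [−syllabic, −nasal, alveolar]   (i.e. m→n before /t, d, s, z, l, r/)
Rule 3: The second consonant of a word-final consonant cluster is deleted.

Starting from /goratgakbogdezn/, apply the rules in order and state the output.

Rule 1 (stop-cluster e-epenthesis): /t/ and /g/ form a stop–stop cluster, so [e] is inserted between them. /k/ and /b/ form a stop–stop cluster, so [e] is inserted between them. /g/ and /d/ form a stop–stop cluster, so [e] is inserted between them. /goratgakbogdezn/ → gorategakebogedezn.
Rule 2 (nasal place assimilation): no segment meets the environment; /gorategakebogedezn/ is unchanged.
Rule 3 (final cluster simplification): /n/ is the second consonant of a word-final cluster /zn/, so it deletes. /gorategakebogedezn/ → gorategakebogedez.

gorategakebogedez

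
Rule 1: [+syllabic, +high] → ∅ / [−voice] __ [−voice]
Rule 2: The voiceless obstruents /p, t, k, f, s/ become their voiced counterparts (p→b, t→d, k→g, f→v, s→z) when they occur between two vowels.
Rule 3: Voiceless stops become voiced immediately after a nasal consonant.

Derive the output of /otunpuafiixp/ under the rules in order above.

odunbuaviixp

Rule 1 (high vowel syncope): no segment meets the environment; /otunpuafiixp/ is unchanged.
Rule 2 (intervocalic voicing): /t/ is a voiceless obstruent between vowels /o/ and /u/, so it voices to [d]. /f/ is a voiceless obstruent between vowels /a/ and /i/, so it voices to [v]. /otunpuafiixp/ → odunpuaviixp.
Rule 3 (post-nasal voicing): /p/ is a voiceless stop immediately after the nasal /n/, so it voices to [b]. /odunpuaviixp/ → odunbuaviixp.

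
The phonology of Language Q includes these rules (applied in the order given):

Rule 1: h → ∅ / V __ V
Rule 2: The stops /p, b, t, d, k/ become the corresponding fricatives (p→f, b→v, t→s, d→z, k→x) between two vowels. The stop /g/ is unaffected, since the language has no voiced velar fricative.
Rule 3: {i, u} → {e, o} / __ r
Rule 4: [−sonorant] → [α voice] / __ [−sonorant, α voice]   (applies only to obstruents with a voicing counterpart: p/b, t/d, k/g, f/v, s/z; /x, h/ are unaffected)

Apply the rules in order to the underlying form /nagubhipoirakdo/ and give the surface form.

naguphifoeragdo

Rule 1 (intervocalic h-deletion): no segment meets the environment; /nagubhipoirakdo/ is unchanged.
Rule 2 (intervocalic spirantization): /p/ is a stop between vowels /i/ and /o/, so it spirantizes to the fricative [f]. /nagubhipoirakdo/ → nagubhifoirakdo.
Rule 3 (pre-rhotic lowering): /i/ is a high vowel immediately before /r/, so it lowers to [e]. /nagubhifoirakdo/ → nagubhifoerakdo.
Rule 4 (regressive voicing assimilation): /b/ precedes the voiceless obstruent /h/, so it devoices to [p] by assimilation. /k/ precedes the voiced obstruent /d/, so it voices to [g] by assimilation. /nagubhifoerakdo/ → naguphifoeragdo.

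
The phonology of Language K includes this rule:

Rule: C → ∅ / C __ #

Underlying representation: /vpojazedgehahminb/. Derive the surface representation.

/b/ is the second consonant of a word-final cluster /nb/, so it deletes.
Surface form: [vpojazedgehahmin].

vpojazedgehahmin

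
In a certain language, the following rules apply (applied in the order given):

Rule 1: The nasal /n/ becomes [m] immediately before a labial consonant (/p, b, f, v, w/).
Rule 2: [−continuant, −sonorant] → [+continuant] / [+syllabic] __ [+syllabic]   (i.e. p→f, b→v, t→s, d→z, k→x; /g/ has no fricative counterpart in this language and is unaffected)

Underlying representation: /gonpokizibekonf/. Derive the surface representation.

Rule 1 (nasal place assimilation): /n/ precedes the labial consonant /p/, so it assimilates in place to [m]. /n/ precedes the labial consonant /f/, so it assimilates in place to [m]. /gonpokizibekonf/ → gompokizibekomf.
Rule 2 (intervocalic spirantization): /k/ is a stop between vowels /o/ and /i/, so it spirantizes to the fricative [x]. /b/ is a stop between vowels /i/ and /e/, so it spirantizes to the fricative [v]. /k/ is a stop between vowels /e/ and /o/, so it spirantizes to the fricative [x]. /gompokizibekomf/ → gompoxizivexomf.

gompoxizivexomf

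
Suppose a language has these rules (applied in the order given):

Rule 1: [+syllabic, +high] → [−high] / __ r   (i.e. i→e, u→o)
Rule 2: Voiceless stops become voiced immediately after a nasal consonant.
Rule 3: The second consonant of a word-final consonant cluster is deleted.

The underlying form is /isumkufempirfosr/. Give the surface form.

Rule 1 (pre-rhotic lowering): /i/ is a high vowel immediately before /r/, so it lowers to [e]. /isumkufempirfosr/ → isumkufemperfosr.
Rule 2 (post-nasal voicing): /k/ is a voiceless stop immediately after the nasal /m/, so it voices to [g]. /p/ is a voiceless stop immediately after the nasal /m/, so it voices to [b]. /isumkufemperfosr/ → isumgufemberfosr.
Rule 3 (final cluster simplification): /r/ is the second consonant of a word-final cluster /sr/, so it deletes. /isumgufemberfosr/ → isumgufemberfos.

isumgufemberfos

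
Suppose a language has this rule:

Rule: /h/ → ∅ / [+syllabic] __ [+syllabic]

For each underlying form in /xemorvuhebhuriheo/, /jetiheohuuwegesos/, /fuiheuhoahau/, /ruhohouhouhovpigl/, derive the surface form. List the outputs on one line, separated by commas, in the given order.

xemorvuebhurieo, jetieouuwegesos, fuieuoaau, ruoououovpigl

/xemorvuhebhuriheo/: /h/ occurs between vowels /u/ and /e/, so it deletes. /h/ occurs between vowels /i/ and /e/, so it deletes. → [xemorvuebhurieo].
/jetiheohuuwegesos/: /h/ occurs between vowels /i/ and /e/, so it deletes. /h/ occurs between vowels /o/ and /u/, so it deletes. → [jetieouuwegesos].
/fuiheuhoahau/: /h/ occurs between vowels /i/ and /e/, so it deletes. /h/ occurs between vowels /u/ and /o/, so it deletes. /h/ occurs between vowels /a/ and /a/, so it deletes. → [fuieuoaau].
/ruhohouhouhovpigl/: /h/ occurs between vowels /u/ and /o/, so it deletes. /h/ occurs between vowels /o/ and /o/, so it deletes. /h/ occurs between vowels /u/ and /o/, so it deletes. /h/ occurs between vowels /u/ and /o/, so it deletes. → [ruoououovpigl].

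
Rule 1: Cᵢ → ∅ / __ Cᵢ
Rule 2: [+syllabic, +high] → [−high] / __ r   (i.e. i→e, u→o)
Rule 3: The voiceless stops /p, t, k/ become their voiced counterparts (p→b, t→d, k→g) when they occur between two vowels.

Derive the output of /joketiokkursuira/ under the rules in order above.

jogediogorsuera

Rule 1 (degemination): /kk/ is a geminate; the first /k/ deletes. /joketiokkursuira/ → joketiokursuira.
Rule 2 (pre-rhotic lowering): /u/ is a high vowel immediately before /r/, so it lowers to [o]. /i/ is a high vowel immediately before /r/, so it lowers to [e]. /joketiokursuira/ → joketiokorsuera.
Rule 3 (intervocalic voicing): /k/ is a voiceless stop between vowels /o/ and /e/, so it voices to [g]. /t/ is a voiceless stop between vowels /e/ and /i/, so it voices to [d]. /k/ is a voiceless stop between vowels /o/ and /o/, so it voices to [g]. /joketiokorsuera/ → jogediogorsuera.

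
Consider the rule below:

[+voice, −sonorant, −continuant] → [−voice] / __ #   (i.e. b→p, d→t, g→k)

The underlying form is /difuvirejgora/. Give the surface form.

difuvirejgora

No segment of /difuvirejgora/ meets the structural description of the rule, so the form surfaces unchanged.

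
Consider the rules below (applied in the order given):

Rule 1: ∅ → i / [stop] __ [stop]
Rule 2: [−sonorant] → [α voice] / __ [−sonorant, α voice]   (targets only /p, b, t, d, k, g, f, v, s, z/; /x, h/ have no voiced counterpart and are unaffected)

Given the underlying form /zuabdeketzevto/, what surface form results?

Rule 1 (stop-cluster i-epenthesis): /b/ and /d/ form a stop–stop cluster, so [i] is inserted between them. /zuabdeketzevto/ → zuabideketzevto.
Rule 2 (regressive voicing assimilation): /t/ precedes the voiced obstruent /z/, so it voices to [d] by assimilation. /v/ precedes the voiceless obstruent /t/, so it devoices to [f] by assimilation. /zuabideketzevto/ → zuabidekedzefto.

zuabidekedzefto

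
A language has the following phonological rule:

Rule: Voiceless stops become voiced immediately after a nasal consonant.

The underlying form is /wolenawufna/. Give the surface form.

wolenawufna

No segment of /wolenawufna/ meets the structural description of the rule, so the form surfaces unchanged.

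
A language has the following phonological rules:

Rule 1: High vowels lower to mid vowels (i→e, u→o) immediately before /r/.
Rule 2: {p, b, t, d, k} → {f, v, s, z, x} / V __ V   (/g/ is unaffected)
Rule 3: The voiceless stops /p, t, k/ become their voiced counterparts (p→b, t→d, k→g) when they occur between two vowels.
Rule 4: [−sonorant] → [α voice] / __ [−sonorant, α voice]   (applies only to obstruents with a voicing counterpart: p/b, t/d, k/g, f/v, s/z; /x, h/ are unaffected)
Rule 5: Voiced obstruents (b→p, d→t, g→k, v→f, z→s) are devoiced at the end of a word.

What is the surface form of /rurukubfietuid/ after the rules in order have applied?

roruxupfiesuit

Rule 1 (pre-rhotic lowering): /u/ is a high vowel immediately before /r/, so it lowers to [o]. /rurukubfietuid/ → rorukubfietuid.
Rule 2 (intervocalic spirantization): /k/ is a stop between vowels /u/ and /u/, so it spirantizes to the fricative [x]. /t/ is a stop between vowels /e/ and /u/, so it spirantizes to the fricative [s]. /rorukubfietuid/ → roruxubfiesuid.
Rule 3 (intervocalic voicing): no segment meets the environment; /roruxubfiesuid/ is unchanged.
Rule 4 (regressive voicing assimilation): /b/ precedes the voiceless obstruent /f/, so it devoices to [p] by assimilation. /roruxubfiesuid/ → roruxupfiesuid.
Rule 5 (final devoicing): /d/ is a voiced obstruent in word-final position, so it devoices to [t]. /roruxupfiesuid/ → roruxupfiesuit.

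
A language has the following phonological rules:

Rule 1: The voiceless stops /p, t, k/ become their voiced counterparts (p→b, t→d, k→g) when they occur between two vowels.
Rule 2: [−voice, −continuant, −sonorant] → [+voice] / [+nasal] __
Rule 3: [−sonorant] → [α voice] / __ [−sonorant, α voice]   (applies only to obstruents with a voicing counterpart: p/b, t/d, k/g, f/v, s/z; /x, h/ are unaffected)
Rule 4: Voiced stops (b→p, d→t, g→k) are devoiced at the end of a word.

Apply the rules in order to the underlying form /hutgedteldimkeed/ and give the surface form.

Rule 1 (intervocalic voicing): no segment meets the environment; /hutgedteldimkeed/ is unchanged.
Rule 2 (post-nasal voicing): /k/ is a voiceless stop immediately after the nasal /m/, so it voices to [g]. /hutgedteldimkeed/ → hutgedteldimgeed.
Rule 3 (regressive voicing assimilation): /t/ precedes the voiced obstruent /g/, so it voices to [d] by assimilation. /d/ precedes the voiceless obstruent /t/, so it devoices to [t] by assimilation. /hutgedteldimgeed/ → hudgetteldimgeed.
Rule 4 (final devoicing): /d/ is a voiced stop in word-final position, so it devoices to [t]. /hudgetteldimgeed/ → hudgetteldimgeet.

hudgetteldimgeet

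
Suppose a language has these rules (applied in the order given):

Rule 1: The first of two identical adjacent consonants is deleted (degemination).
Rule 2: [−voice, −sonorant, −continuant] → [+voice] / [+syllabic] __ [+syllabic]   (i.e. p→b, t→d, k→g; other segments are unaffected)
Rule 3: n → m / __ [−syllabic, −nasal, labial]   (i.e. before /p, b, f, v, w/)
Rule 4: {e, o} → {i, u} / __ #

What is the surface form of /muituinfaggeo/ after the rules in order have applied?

Rule 1 (degemination): /gg/ is a geminate; the first /g/ deletes. /muituinfaggeo/ → muituinfageo.
Rule 2 (intervocalic voicing): /t/ is a voiceless stop between vowels /i/ and /u/, so it voices to [d]. /muituinfageo/ → muiduinfageo.
Rule 3 (nasal place assimilation): /n/ precedes the labial consonant /f/, so it assimilates in place to [m]. /muiduinfageo/ → muiduimfageo.
Rule 4 (final vowel raising): /o/ is a mid vowel in word-final position, so it raises to [u]. /muiduimfageo/ → muiduimfageu.

muiduimfageu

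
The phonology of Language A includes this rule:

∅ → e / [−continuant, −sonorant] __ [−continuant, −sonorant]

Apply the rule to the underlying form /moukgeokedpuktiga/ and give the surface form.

moukegeokedepuketiga

/k/ and /g/ form a stop–stop cluster, so [e] is inserted between them.
/d/ and /p/ form a stop–stop cluster, so [e] is inserted between them.
/k/ and /t/ form a stop–stop cluster, so [e] is inserted between them.
Surface form: [moukegeokedepuketiga].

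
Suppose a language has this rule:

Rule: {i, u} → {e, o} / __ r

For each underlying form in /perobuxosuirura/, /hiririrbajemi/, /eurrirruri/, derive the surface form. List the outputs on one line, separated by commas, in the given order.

/perobuxosuirura/: /i/ is a high vowel immediately before /r/, so it lowers to [e]. /u/ is a high vowel immediately before /r/, so it lowers to [o]. → [perobuxosuerora].
/hiririrbajemi/: /i/ is a high vowel immediately before /r/, so it lowers to [e]. /i/ is a high vowel immediately before /r/, so it lowers to [e]. /i/ is a high vowel immediately before /r/, so it lowers to [e]. → [herererbajemi].
/eurrirruri/: /u/ is a high vowel immediately before /r/, so it lowers to [o]. /i/ is a high vowel immediately before /r/, so it lowers to [e]. /u/ is a high vowel immediately before /r/, so it lowers to [o]. → [eorrerrori].

perobuxosuerora, herererbajemi, eorrerrori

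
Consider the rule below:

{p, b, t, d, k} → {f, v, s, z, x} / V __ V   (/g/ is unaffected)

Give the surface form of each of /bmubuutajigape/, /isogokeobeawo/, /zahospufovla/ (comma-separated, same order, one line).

bmuvuusajigafe, isogoxeoveawo, zahospufovla

/bmubuutajigape/: /b/ is a stop between vowels /u/ and /u/, so it spirantizes to the fricative [v]. /t/ is a stop between vowels /u/ and /a/, so it spirantizes to the fricative [s]. /p/ is a stop between vowels /a/ and /e/, so it spirantizes to the fricative [f]. → [bmuvuusajigafe].
/isogokeobeawo/: /k/ is a stop between vowels /o/ and /e/, so it spirantizes to the fricative [x]. /b/ is a stop between vowels /o/ and /e/, so it spirantizes to the fricative [v]. → [isogoxeoveawo].
/zahospufovla/: the rule's environment is not met; surfaces unchanged as [zahospufovla].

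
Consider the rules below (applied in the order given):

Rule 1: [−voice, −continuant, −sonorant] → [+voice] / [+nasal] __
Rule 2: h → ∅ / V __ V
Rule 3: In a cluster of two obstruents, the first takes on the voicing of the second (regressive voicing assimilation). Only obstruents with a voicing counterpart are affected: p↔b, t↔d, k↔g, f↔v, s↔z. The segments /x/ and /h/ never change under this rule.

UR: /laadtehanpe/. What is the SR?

Rule 1 (post-nasal voicing): /p/ is a voiceless stop immediately after the nasal /n/, so it voices to [b]. /laadtehanpe/ → laadtehanbe.
Rule 2 (intervocalic h-deletion): /h/ occurs between vowels /e/ and /a/, so it deletes. /laadtehanbe/ → laadteanbe.
Rule 3 (regressive voicing assimilation): /d/ precedes the voiceless obstruent /t/, so it devoices to [t] by assimilation. /laadteanbe/ → laatteanbe.

laatteanbe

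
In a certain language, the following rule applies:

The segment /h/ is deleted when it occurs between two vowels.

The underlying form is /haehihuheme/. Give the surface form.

/h/ occurs between vowels /e/ and /i/, so it deletes.
/h/ occurs between vowels /i/ and /u/, so it deletes.
/h/ occurs between vowels /u/ and /e/, so it deletes.
The other instance of /h/ does not occur in the required environment and remains unchanged.
Surface form: [haeiueme].

haeiueme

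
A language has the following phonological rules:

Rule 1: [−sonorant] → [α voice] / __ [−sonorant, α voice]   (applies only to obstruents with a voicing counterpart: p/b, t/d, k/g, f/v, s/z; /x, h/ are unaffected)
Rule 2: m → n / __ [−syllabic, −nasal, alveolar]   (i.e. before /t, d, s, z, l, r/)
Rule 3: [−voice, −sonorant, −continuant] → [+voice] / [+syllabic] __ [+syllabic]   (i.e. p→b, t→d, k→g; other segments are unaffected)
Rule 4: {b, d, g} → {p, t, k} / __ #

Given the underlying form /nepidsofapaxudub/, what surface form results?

Rule 1 (regressive voicing assimilation): /d/ precedes the voiceless obstruent /s/, so it devoices to [t] by assimilation. /nepidsofapaxudub/ → nepitsofapaxudub.
Rule 2 (nasal place assimilation): no segment meets the environment; /nepitsofapaxudub/ is unchanged.
Rule 3 (intervocalic voicing): /p/ is a voiceless stop between vowels /e/ and /i/, so it voices to [b]. /p/ is a voiceless stop between vowels /a/ and /a/, so it voices to [b]. /nepitsofapaxudub/ → nebitsofabaxudub.
Rule 4 (final devoicing): /b/ is a voiced stop in word-final position, so it devoices to [p]. /nebitsofabaxudub/ → nebitsofabaxudup.

nebitsofabaxudup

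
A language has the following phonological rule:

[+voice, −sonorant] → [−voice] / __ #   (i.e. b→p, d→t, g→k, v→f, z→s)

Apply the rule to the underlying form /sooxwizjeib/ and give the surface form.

/b/ is a voiced obstruent in word-final position, so it devoices to [p].
The other instance of /z/ does not occur in the required environment and remains unchanged.
Surface form: [sooxwizjeip].

sooxwizjeip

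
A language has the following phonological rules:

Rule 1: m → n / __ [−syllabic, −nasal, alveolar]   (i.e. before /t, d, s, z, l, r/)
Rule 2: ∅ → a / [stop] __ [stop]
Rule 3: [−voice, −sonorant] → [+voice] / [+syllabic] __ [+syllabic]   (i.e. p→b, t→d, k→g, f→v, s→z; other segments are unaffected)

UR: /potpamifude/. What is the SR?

podabamivude

Rule 1 (nasal place assimilation): no segment meets the environment; /potpamifude/ is unchanged.
Rule 2 (stop-cluster a-epenthesis): /t/ and /p/ form a stop–stop cluster, so [a] is inserted between them. /potpamifude/ → potapamifude.
Rule 3 (intervocalic voicing): /t/ is a voiceless obstruent between vowels /o/ and /a/, so it voices to [d]. /p/ is a voiceless obstruent between vowels /a/ and /a/, so it voices to [b]. /f/ is a voiceless obstruent between vowels /i/ and /u/, so it voices to [v]. /potapamifude/ → podabamivude.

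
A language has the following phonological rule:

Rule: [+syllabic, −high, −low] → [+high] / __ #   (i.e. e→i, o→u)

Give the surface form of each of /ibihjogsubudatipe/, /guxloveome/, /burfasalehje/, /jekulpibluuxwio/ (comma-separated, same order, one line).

ibihjogsubudatipi, guxloveomi, burfasalehji, jekulpibluuxwiu

/ibihjogsubudatipe/: /e/ is a mid vowel in word-final position, so it raises to [i]. → [ibihjogsubudatipi].
/guxloveome/: /e/ is a mid vowel in word-final position, so it raises to [i]. → [guxloveomi].
/burfasalehje/: /e/ is a mid vowel in word-final position, so it raises to [i]. → [burfasalehji].
/jekulpibluuxwio/: /o/ is a mid vowel in word-final position, so it raises to [u]. → [jekulpibluuxwiu].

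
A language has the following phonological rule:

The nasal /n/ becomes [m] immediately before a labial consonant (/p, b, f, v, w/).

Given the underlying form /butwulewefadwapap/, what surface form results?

No segment of /butwulewefadwapap/ meets the structural description of the rule, so the form surfaces unchanged.

butwulewefadwapap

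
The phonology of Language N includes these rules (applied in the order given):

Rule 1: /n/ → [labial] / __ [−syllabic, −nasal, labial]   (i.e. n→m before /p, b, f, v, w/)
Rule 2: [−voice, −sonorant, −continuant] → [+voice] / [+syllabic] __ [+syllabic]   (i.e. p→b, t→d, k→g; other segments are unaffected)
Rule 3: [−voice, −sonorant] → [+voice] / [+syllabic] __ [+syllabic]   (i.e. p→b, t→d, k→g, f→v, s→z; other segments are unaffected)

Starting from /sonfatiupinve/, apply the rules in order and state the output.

Rule 1 (nasal place assimilation): /n/ precedes the labial consonant /f/, so it assimilates in place to [m]. /n/ precedes the labial consonant /v/, so it assimilates in place to [m]. /sonfatiupinve/ → somfatiupimve.
Rule 2 (intervocalic voicing): /t/ is a voiceless stop between vowels /a/ and /i/, so it voices to [d]. /p/ is a voiceless stop between vowels /u/ and /i/, so it voices to [b]. /somfatiupimve/ → somfadiubimve.
Rule 3 (intervocalic voicing): no segment meets the environment; /somfadiubimve/ is unchanged.

somfadiubimve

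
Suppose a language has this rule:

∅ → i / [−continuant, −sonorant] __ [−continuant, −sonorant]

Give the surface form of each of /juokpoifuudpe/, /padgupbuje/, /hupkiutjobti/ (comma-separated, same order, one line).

juokipoifuudipe, padigupibuje, hupikiutjobiti

/juokpoifuudpe/: /k/ and /p/ form a stop–stop cluster, so [i] is inserted between them. /d/ and /p/ form a stop–stop cluster, so [i] is inserted between them. → [juokipoifuudipe].
/padgupbuje/: /d/ and /g/ form a stop–stop cluster, so [i] is inserted between them. /p/ and /b/ form a stop–stop cluster, so [i] is inserted between them. → [padigupibuje].
/hupkiutjobti/: /p/ and /k/ form a stop–stop cluster, so [i] is inserted between them. /b/ and /t/ form a stop–stop cluster, so [i] is inserted between them. → [hupikiutjobiti].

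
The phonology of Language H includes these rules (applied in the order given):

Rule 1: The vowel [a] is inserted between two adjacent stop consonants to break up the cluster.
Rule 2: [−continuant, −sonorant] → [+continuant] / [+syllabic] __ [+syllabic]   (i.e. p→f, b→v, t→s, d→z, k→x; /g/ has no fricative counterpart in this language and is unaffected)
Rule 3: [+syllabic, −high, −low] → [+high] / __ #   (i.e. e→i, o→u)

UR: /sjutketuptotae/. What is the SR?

Rule 1 (stop-cluster a-epenthesis): /t/ and /k/ form a stop–stop cluster, so [a] is inserted between them. /p/ and /t/ form a stop–stop cluster, so [a] is inserted between them. /sjutketuptotae/ → sjutaketupatotae.
Rule 2 (intervocalic spirantization): /t/ is a stop between vowels /u/ and /a/, so it spirantizes to the fricative [s]. /k/ is a stop between vowels /a/ and /e/, so it spirantizes to the fricative [x]. /t/ is a stop between vowels /e/ and /u/, so it spirantizes to the fricative [s]. /p/ is a stop between vowels /u/ and /a/, so it spirantizes to the fricative [f]. /t/ is a stop between vowels /a/ and /o/, so it spirantizes to the fricative [s]. /t/ is a stop between vowels /o/ and /a/, so it spirantizes to the fricative [s]. /sjutaketupatotae/ → sjusaxesufasosae.
Rule 3 (final vowel raising): /e/ is a mid vowel in word-final position, so it raises to [i]. /sjusaxesufasosae/ → sjusaxesufasosai.

sjusaxesufasosai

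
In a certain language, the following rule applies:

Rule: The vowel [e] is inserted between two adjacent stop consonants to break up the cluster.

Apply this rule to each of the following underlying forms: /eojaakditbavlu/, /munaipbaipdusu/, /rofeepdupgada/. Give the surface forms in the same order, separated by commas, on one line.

eojaakeditebavlu, munaipebaipedusu, rofeepedupegada

/eojaakditbavlu/: /k/ and /d/ form a stop–stop cluster, so [e] is inserted between them. /t/ and /b/ form a stop–stop cluster, so [e] is inserted between them. → [eojaakeditebavlu].
/munaipbaipdusu/: /p/ and /b/ form a stop–stop cluster, so [e] is inserted between them. /p/ and /d/ form a stop–stop cluster, so [e] is inserted between them. → [munaipebaipedusu].
/rofeepdupgada/: /p/ and /d/ form a stop–stop cluster, so [e] is inserted between them. /p/ and /g/ form a stop–stop cluster, so [e] is inserted between them. → [rofeepedupegada].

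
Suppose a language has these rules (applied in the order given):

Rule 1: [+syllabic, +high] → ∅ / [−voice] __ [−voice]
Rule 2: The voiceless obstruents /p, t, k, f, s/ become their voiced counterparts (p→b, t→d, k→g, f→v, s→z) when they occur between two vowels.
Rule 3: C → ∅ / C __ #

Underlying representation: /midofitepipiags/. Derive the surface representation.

Rule 1 (high vowel syncope): /i/ is a high vowel flanked by voiceless consonants /f/ and /t/, so it deletes. /i/ is a high vowel flanked by voiceless consonants /p/ and /p/, so it deletes. /midofitepipiags/ → midofteppiags.
Rule 2 (intervocalic voicing): no segment meets the environment; /midofteppiags/ is unchanged.
Rule 3 (final cluster simplification): /s/ is the second consonant of a word-final cluster /gs/, so it deletes. /midofteppiags/ → midofteppiag.

midofteppiag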